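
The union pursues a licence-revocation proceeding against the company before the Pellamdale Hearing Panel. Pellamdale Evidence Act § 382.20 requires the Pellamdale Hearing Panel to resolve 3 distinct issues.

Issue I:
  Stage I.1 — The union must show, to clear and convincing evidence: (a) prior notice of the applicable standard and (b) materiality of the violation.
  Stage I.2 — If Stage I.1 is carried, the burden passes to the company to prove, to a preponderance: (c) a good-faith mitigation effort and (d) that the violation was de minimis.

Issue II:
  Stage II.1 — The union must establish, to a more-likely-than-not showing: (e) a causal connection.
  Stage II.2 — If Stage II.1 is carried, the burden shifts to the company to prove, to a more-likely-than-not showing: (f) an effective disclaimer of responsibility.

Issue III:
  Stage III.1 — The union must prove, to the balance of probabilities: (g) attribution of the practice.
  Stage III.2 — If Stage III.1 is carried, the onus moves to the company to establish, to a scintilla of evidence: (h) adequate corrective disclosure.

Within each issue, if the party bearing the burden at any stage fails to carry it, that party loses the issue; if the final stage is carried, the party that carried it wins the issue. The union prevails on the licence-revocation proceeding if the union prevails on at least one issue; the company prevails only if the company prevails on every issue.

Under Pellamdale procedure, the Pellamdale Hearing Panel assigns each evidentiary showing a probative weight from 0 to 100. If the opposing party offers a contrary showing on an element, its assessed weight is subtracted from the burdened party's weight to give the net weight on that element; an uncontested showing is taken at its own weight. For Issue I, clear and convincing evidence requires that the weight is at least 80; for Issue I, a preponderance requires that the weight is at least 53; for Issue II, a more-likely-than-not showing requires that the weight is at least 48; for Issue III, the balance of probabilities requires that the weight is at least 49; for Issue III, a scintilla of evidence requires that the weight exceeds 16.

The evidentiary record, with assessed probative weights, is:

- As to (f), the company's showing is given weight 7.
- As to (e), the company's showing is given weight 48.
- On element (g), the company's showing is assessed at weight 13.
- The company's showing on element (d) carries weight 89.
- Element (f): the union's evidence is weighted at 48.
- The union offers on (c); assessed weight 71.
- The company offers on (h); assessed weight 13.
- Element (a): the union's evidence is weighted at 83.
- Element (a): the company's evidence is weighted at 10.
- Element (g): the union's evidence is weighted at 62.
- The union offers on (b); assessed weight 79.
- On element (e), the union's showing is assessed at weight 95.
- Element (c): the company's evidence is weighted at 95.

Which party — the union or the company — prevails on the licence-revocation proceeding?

— Issue I —
Stage I.1 (union, clear and convincing evidence, weight is at least 80): (a) net 83−10=73 < 80 — fails; (b) 79 < 80 — fails.
  The union does not carry Stage I.1.
The analysis ends at Stage I.1; the company prevails on this issue.
— Issue II —
Stage II.1 (union, a more-likely-than-not showing, weight is at least 48): (e) net 95−48=47 < 48 — fails.
  Not every element is met, so the union fails to carry Stage II.1.
So the company prevails on this issue.
— Issue III —
Stage III.1 — burden on union; standard: the balance of probabilities (weight is at least 49).
    (g): 62 − 13 = 49 ≥ 49 [met]
  All elements met. The burden passes to the company.
Stage III.2 — burden on company; standard: a scintilla of evidence (weight exceeds 16).
    (h): 13 ≤ 16 [not met]
  The company does not carry Stage III.2.
The analysis ends at Stage III.2; the union prevails on this issue.
Per-issue: Issue I → company; Issue II → company; Issue III → union. The union must prevail on at least one issue; overall, the union prevails.

union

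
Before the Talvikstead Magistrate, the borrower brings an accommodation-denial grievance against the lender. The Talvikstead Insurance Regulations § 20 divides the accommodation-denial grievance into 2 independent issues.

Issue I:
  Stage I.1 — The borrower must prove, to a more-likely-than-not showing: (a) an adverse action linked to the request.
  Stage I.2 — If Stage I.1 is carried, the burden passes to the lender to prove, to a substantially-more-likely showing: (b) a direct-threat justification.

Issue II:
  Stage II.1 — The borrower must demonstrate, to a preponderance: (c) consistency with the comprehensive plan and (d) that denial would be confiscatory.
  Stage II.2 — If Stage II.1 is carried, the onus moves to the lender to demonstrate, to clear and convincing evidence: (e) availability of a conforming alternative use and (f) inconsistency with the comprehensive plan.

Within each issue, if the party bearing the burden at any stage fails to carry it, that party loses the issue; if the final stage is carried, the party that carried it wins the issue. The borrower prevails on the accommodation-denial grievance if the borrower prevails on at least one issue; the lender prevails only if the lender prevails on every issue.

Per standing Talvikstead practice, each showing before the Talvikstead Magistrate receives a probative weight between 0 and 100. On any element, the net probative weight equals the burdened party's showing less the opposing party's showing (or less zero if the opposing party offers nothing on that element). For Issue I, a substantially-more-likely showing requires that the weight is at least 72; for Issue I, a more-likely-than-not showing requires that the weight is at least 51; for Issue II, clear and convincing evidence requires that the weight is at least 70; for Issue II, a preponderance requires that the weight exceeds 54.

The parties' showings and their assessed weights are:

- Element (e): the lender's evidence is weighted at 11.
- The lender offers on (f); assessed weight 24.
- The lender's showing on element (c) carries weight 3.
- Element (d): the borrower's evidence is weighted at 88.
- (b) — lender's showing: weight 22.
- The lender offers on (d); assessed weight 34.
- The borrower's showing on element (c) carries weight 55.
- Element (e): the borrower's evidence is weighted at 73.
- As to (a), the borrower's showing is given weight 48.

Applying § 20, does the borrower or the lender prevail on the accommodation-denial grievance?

lender

— Issue I —
At Stage I.1 the borrower must meet a more-likely-than-not showing (weight is at least 51): on (a) the weight is 48, which does not reach 51, so (a) does not meet the standard.
  Not every element is met, so the borrower fails to carry Stage I.1.
The lender prevails on this issue.
— Issue II —
Stage II.1 (borrower, a preponderance, weight exceeds 54): (c) net 55−3=52 ≤ 54 — fails; (d) net 88−34=54 ≤ 54 — fails.
  Stage II.1 not carried; the borrower fails its burden.
The analysis ends at Stage II.1; the lender prevails on this issue.
Per-issue: Issue I → lender; Issue II → lender. The borrower must prevail on at least one issue; overall, the lender prevails.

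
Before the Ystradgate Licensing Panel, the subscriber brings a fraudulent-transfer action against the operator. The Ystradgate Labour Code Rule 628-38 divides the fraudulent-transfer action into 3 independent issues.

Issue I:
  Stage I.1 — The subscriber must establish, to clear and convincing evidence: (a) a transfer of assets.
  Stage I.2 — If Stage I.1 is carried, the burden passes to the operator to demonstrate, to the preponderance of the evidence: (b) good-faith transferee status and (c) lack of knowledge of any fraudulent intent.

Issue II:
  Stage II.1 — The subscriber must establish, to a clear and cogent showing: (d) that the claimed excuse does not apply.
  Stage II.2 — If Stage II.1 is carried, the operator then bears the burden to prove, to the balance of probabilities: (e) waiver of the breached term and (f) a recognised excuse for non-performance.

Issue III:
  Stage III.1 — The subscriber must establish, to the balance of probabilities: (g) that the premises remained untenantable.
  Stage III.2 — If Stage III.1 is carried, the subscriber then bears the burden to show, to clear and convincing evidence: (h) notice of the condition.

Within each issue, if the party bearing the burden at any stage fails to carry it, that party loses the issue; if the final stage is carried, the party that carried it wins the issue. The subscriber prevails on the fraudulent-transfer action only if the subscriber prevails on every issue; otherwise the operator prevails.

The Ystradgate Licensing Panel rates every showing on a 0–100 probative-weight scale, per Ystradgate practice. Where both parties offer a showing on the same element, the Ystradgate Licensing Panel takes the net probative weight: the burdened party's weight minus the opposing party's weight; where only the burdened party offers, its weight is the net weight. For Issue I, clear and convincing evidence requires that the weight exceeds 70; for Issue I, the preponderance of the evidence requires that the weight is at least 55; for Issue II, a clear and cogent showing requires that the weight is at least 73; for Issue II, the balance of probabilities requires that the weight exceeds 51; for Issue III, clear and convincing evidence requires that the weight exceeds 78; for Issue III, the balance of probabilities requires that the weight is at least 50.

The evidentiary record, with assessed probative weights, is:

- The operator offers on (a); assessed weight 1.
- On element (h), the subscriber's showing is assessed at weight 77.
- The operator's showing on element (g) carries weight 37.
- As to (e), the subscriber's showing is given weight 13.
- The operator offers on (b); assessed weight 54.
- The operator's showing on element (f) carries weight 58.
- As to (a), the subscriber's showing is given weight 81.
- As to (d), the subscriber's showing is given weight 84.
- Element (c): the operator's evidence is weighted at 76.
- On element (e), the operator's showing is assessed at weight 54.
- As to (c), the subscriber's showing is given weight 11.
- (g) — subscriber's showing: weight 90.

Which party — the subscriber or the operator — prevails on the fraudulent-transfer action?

operator

— Issue I —
Stage I.1 (subscriber, clear and convincing evidence, weight exceeds 70): (a) net 81−1=80 > 70 — meets.
  Stage I.1 is satisfied; the onus moves to the operator.
Stage I.2 (operator, the preponderance of the evidence, weight is at least 55): (b) 54 < 55 — fails; (c) net 76−11=65 ≥ 55 — meets.
  The operator does not carry Stage I.2.
The analysis ends at Stage I.2; the subscriber prevails on this issue.
— Issue II —
At Stage II.1 the subscriber must meet a clear and cogent showing (weight is at least 73): on (d) the weight is 84, ≥ 73, so (d) meets the standard.
  Stage II.1 carried; the burden shifts to the operator.
At Stage II.2 the operator must meet the balance of probabilities (weight exceeds 51): on (e) the weight is 54 less the opposing 13 gives net 41, which does not exceed 51, so (e) does not meet the standard; on (f) the weight is 58, > 51, so (f) meets the standard.
  Stage II.2 not carried; the operator fails its burden.
The analysis ends at Stage II.2; the subscriber prevails on this issue.
— Issue III —
At Stage III.1 the subscriber must meet the balance of probabilities (weight is at least 50): on (g) the weight is 90 less the opposing 37 gives net 53, ≥ 50, so (g) meets the standard.
  All elements met. The subscriber retains the burden for Stage III.2.
At Stage III.2 the subscriber must meet clear and convincing evidence (weight exceeds 78): on (h) the weight is 77, which does not exceed 78, so (h) does not meet the standard.
  Stage III.2 not carried; the subscriber fails its burden.
The analysis ends at Stage III.2; the operator prevails on this issue.
Per-issue: Issue I → subscriber; Issue II → subscriber; Issue III → operator. The subscriber must prevail on every issue; overall, the operator prevails.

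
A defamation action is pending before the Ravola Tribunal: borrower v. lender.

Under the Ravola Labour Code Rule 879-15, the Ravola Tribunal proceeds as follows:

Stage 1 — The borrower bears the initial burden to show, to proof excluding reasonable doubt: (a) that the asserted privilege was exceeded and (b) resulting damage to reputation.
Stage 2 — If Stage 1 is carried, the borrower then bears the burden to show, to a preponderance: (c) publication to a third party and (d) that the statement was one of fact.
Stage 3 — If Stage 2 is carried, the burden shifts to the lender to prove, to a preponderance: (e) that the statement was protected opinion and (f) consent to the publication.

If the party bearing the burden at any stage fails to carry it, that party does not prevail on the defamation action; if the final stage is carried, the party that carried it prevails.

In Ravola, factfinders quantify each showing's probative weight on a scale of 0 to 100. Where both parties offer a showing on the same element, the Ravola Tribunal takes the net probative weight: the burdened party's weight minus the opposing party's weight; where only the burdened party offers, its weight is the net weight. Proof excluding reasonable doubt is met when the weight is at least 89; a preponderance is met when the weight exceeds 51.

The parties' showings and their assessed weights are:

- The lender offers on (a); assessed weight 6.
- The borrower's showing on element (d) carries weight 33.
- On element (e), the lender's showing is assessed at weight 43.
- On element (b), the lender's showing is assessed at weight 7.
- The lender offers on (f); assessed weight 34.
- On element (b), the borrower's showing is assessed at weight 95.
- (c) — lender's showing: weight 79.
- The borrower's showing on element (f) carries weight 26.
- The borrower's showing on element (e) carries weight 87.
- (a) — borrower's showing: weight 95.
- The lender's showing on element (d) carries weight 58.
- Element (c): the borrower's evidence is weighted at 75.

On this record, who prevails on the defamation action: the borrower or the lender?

lender

Stage 1 (borrower, proof excluding reasonable doubt, weight is at least 89): (a) net 95−6=89 ≥ 89 — meets; (b) net 95−7=88 < 89 — fails.
  Not every element is met, so the borrower fails to carry Stage 1.
So the lender prevails.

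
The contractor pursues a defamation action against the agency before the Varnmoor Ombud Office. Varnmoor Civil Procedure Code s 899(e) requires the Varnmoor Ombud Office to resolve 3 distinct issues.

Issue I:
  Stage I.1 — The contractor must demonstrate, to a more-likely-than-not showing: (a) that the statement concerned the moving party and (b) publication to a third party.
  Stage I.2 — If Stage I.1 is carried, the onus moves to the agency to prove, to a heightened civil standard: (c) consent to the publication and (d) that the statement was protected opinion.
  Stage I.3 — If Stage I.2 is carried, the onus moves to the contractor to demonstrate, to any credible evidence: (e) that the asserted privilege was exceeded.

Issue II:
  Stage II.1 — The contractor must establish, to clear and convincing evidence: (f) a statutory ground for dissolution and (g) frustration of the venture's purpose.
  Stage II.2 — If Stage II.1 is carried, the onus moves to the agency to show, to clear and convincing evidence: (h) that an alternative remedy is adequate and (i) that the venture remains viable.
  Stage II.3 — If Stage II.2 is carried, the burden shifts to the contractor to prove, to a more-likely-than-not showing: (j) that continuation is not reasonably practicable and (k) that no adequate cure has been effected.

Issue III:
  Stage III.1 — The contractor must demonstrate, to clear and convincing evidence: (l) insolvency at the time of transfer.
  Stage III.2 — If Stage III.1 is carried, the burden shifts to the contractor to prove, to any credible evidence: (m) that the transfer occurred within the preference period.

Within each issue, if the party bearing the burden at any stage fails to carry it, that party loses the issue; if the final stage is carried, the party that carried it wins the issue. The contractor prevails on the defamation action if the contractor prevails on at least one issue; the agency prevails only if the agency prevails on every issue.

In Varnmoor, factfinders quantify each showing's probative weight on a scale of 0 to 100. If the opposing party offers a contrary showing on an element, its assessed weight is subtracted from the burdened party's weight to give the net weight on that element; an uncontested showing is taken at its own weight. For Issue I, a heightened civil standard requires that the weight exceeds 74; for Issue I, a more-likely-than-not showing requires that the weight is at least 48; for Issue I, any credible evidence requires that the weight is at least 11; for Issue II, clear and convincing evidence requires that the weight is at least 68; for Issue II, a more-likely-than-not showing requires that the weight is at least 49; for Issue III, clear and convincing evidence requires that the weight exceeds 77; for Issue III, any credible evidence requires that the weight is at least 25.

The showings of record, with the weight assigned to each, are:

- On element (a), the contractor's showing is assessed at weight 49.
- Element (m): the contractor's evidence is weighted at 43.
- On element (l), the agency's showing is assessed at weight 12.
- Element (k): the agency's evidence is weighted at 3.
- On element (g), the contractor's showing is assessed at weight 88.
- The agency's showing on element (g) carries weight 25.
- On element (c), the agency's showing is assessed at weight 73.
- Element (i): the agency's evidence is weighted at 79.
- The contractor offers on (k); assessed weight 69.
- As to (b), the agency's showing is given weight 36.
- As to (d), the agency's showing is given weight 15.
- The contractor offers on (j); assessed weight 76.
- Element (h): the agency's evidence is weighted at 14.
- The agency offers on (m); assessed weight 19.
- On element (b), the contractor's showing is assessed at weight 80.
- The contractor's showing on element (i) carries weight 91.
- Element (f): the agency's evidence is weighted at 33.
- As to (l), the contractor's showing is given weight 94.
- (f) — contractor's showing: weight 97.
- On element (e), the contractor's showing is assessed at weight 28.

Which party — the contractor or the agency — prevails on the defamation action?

— Issue I —
At Stage I.1 the contractor must meet a more-likely-than-not showing (weight is at least 48): on (a) the weight is 49, ≥ 48, so (a) meets the standard; on (b) the weight is 80 less the opposing 36 gives net 44, < 48, so (b) does not meet the standard.
  Not every element is met, so the contractor fails to carry Stage I.1.
The analysis ends at Stage I.1; the agency prevails on this issue.
— Issue II —
Stage II.1 — burden on contractor; standard: clear and convincing evidence (weight is at least 68).
    (f): 97 − 33 = 64 < 68 [not met]
    (g): 88 − 25 = 63 < 68 [not met]
  The contractor does not carry Stage II.1.
The analysis ends at Stage II.1; the agency prevails on this issue.
— Issue III —
At Stage III.1 the contractor must meet clear and convincing evidence (weight exceeds 77): on (l) the weight is 94 less the opposing 12 gives net 82, which does exceed 77, so (l) meets the standard.
  Stage III.1 is satisfied; the contractor continues to bear the burden.
At Stage III.2 the contractor must meet any credible evidence (weight is at least 25): on (m) the weight is 43 less the opposing 19 gives net 24, which does not reach 25, so (m) does not meet the standard.
  Stage III.2 not carried; the contractor fails its burden.
The agency prevails on this issue.
Per-issue: Issue I → agency; Issue II → agency; Issue III → agency. The contractor must prevail on at least one issue; overall, the agency prevails.

agency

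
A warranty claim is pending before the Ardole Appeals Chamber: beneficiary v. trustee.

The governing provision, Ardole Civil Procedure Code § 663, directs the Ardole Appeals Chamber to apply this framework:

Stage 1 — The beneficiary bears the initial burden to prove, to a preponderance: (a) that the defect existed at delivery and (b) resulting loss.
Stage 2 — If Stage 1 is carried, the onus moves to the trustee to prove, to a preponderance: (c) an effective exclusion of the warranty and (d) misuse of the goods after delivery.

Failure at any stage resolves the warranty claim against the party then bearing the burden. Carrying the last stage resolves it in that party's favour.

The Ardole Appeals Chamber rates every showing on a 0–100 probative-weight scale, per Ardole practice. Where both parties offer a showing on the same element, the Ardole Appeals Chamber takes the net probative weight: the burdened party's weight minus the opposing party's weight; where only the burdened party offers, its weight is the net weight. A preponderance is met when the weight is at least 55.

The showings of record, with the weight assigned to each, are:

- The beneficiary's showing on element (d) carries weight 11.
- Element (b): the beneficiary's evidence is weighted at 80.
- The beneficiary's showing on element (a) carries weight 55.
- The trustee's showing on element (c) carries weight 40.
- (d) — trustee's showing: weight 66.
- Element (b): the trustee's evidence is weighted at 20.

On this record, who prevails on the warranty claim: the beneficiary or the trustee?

beneficiary

Stage 1 — burden on beneficiary; standard: a preponderance (weight is at least 55).
    (a): 55 ≥ 55 [met]
    (b): 80 − 20 = 60 ≥ 55 [met]
  The beneficiary carries Stage 1; the trustee now bears the burden.
Stage 2 — burden on trustee; standard: a preponderance (weight is at least 55).
    (c): 40 < 55 [not met]
    (d): 66 − 11 = 55 ≥ 55 [met]
  Stage 2 not carried; the trustee fails its burden.
So the beneficiary prevails.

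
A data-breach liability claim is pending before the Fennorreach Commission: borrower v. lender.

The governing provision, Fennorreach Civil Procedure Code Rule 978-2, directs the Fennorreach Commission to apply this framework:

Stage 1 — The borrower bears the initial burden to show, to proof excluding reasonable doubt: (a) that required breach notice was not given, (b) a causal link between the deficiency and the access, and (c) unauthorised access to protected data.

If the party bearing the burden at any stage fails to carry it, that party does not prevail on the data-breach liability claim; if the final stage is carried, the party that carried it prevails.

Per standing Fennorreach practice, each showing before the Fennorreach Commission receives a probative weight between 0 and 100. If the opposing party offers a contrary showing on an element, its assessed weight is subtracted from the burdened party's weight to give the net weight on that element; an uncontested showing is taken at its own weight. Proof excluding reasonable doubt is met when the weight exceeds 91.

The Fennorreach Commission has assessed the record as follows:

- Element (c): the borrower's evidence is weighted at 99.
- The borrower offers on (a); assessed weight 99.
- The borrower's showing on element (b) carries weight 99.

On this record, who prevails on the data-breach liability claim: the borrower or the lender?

At Stage 1 the borrower must meet proof excluding reasonable doubt (weight exceeds 91): on (a) the weight is 99, > 91, so (a) meets the standard; on (b) the weight is 99, which does exceed 91, so (b) meets the standard; on (c) the weight is 99, which does exceed 91, so (c) meets the standard.
  All elements met at the final stage.
All stages carried — the borrower prevails.

borrower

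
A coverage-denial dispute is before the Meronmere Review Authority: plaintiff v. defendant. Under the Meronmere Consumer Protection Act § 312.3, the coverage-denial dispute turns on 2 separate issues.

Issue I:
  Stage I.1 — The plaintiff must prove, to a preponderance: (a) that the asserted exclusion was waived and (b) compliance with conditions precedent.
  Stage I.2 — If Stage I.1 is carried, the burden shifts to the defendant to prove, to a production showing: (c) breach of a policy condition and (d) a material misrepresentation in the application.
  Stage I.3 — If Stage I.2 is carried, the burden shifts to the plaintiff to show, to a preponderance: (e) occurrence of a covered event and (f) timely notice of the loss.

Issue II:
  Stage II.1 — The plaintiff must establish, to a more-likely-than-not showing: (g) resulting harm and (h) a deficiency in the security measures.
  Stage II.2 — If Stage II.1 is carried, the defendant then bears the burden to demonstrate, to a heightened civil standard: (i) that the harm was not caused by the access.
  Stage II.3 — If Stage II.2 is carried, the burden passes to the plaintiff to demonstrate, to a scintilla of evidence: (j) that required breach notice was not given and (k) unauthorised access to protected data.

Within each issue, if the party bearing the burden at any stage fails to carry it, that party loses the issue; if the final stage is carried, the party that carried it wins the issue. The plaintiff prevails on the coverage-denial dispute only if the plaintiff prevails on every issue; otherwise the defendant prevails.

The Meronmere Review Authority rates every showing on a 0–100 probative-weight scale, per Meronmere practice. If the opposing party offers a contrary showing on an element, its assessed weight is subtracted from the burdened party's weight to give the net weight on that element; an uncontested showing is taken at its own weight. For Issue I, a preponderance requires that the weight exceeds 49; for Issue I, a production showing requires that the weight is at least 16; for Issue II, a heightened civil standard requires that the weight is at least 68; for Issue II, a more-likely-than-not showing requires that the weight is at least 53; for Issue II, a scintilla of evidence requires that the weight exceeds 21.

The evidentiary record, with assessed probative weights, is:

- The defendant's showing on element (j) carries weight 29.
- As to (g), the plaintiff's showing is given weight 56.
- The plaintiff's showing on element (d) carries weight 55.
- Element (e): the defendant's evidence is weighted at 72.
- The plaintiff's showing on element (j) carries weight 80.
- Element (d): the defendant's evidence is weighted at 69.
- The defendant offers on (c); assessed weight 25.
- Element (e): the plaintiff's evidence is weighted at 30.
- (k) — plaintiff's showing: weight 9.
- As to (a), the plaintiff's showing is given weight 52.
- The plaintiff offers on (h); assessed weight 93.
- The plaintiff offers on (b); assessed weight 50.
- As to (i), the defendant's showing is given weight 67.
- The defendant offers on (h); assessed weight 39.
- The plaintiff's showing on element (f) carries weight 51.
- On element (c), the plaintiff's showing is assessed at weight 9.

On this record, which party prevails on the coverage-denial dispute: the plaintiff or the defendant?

plaintiff

— Issue I —
Stage I.1 (plaintiff, a preponderance, weight exceeds 49): (a) 52 > 49 — meets; (b) 50 > 49 — meets.
  Stage I.1 carried; the burden shifts to the defendant.
Stage I.2 (defendant, a production showing, weight is at least 16): (c) net 25−9=16 ≥ 16 — meets; (d) net 69−55=14 < 16 — fails.
  Stage I.2 not carried; the defendant fails its burden.
The plaintiff prevails on this issue.
— Issue II —
Stage II.1 (plaintiff, a more-likely-than-not showing, weight is at least 53): (g) 56 ≥ 53 — meets; (h) net 93−39=54 ≥ 53 — meets.
  Stage II.1 is satisfied; the onus moves to the defendant.
Stage II.2 (defendant, a heightened civil standard, weight is at least 68): (i) 67 < 68 — fails.
  The defendant does not carry Stage II.2.
The analysis ends at Stage II.2; the plaintiff prevails on this issue.
Per-issue: Issue I → plaintiff; Issue II → plaintiff. The plaintiff must prevail on every issue; overall, the plaintiff prevails.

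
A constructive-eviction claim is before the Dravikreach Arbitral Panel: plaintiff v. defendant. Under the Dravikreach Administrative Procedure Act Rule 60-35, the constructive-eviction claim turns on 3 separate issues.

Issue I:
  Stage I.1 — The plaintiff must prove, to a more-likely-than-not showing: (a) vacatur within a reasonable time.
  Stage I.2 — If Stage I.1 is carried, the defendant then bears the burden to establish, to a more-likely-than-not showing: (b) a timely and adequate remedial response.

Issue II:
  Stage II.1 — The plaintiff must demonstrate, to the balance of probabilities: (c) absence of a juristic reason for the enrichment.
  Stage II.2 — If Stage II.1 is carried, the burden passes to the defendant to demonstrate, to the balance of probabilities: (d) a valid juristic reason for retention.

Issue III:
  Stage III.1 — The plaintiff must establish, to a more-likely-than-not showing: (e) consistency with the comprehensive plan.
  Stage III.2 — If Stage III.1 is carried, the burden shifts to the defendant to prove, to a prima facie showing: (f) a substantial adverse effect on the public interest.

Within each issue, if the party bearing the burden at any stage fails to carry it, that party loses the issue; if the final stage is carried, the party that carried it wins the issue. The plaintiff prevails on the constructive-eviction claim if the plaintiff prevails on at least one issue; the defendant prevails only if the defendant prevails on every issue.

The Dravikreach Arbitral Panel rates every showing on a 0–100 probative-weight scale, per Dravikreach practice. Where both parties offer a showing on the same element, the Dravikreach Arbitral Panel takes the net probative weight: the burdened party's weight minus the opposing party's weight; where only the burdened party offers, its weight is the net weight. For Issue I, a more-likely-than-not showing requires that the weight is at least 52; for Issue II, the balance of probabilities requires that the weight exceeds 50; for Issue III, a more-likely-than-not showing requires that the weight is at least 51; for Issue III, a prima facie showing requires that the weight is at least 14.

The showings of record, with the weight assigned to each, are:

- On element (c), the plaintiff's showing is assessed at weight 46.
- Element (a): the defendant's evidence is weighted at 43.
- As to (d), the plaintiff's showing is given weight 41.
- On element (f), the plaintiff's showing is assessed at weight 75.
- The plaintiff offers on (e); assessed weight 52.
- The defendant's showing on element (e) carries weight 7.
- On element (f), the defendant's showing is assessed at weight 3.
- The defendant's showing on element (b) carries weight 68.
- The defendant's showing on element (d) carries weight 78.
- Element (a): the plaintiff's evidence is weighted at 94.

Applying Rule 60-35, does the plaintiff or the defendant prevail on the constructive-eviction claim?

— Issue I —
At Stage I.1 the plaintiff must meet a more-likely-than-not showing (weight is at least 52): on (a) the weight is 94 less the opposing 43 gives net 51, < 52, so (a) does not meet the standard.
  The plaintiff does not carry Stage I.1.
So the defendant prevails on this issue.
— Issue II —
Stage II.1 (plaintiff, the balance of probabilities, weight exceeds 50): (c) 46 ≤ 50 — fails.
  The plaintiff does not carry Stage II.1.
The defendant prevails on this issue.
— Issue III —
Stage III.1 — burden on plaintiff; standard: a more-likely-than-not showing (weight is at least 51).
    (e): 52 − 7 = 45 < 51 [not met]
  Not every element is met, so the plaintiff fails to carry Stage III.1.
The analysis ends at Stage III.1; the defendant prevails on this issue.
Per-issue: Issue I → defendant; Issue II → defendant; Issue III → defendant. The plaintiff must prevail on at least one issue; overall, the defendant prevails.

defendant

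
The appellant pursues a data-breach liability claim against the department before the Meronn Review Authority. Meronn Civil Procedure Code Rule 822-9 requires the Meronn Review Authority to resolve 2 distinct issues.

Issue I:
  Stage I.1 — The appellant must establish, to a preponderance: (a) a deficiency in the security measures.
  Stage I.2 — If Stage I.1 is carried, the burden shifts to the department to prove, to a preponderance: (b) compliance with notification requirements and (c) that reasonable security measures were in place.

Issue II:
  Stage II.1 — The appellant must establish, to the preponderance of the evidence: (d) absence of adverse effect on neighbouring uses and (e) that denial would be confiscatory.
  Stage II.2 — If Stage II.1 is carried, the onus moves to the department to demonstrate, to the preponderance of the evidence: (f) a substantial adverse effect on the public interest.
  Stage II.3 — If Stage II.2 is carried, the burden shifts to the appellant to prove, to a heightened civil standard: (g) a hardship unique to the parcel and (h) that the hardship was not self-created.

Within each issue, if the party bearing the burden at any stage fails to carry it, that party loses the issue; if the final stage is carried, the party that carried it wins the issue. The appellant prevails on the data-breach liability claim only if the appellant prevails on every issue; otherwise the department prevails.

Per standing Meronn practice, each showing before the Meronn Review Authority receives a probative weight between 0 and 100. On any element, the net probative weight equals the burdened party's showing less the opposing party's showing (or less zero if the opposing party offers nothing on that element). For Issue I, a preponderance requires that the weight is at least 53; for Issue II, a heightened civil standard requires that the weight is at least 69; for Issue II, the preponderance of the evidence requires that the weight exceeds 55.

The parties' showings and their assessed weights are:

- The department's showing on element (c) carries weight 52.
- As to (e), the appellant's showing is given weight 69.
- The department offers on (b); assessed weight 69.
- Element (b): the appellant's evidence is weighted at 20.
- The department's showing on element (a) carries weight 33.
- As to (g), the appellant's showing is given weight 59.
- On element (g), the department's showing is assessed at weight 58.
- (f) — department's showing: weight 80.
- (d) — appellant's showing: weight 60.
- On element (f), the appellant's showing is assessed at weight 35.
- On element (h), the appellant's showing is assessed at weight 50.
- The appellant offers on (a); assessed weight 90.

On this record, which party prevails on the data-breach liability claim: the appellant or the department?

appellant

— Issue I —
At Stage I.1 the appellant must meet a preponderance (weight is at least 53): on (a) the weight is 90 less the opposing 33 gives net 57, which does reach 53, so (a) meets the standard.
  Stage I.1 carried; the burden shifts to the department.
At Stage I.2 the department must meet a preponderance (weight is at least 53): on (b) the weight is 69 less the opposing 20 gives net 49, which does not reach 53, so (b) does not meet the standard; on (c) the weight is 52, < 53, so (c) does not meet the standard.
  The department does not carry Stage I.2.
The analysis ends at Stage I.2; the appellant prevails on this issue.
— Issue II —
At Stage II.1 the appellant must meet the preponderance of the evidence (weight exceeds 55): on (d) the weight is 60, which does exceed 55, so (d) meets the standard; on (e) the weight is 69, > 55, so (e) meets the standard.
  Stage II.1 carried; the burden shifts to the department.
At Stage II.2 the department must meet the preponderance of the evidence (weight exceeds 55): on (f) the weight is 80 less the opposing 35 gives net 45, ≤ 55, so (f) does not meet the standard.
  Not every element is met, so the department fails to carry Stage II.2.
The appellant prevails on this issue.
Per-issue: Issue I → appellant; Issue II → appellant. The appellant must prevail on every issue; overall, the appellant prevails.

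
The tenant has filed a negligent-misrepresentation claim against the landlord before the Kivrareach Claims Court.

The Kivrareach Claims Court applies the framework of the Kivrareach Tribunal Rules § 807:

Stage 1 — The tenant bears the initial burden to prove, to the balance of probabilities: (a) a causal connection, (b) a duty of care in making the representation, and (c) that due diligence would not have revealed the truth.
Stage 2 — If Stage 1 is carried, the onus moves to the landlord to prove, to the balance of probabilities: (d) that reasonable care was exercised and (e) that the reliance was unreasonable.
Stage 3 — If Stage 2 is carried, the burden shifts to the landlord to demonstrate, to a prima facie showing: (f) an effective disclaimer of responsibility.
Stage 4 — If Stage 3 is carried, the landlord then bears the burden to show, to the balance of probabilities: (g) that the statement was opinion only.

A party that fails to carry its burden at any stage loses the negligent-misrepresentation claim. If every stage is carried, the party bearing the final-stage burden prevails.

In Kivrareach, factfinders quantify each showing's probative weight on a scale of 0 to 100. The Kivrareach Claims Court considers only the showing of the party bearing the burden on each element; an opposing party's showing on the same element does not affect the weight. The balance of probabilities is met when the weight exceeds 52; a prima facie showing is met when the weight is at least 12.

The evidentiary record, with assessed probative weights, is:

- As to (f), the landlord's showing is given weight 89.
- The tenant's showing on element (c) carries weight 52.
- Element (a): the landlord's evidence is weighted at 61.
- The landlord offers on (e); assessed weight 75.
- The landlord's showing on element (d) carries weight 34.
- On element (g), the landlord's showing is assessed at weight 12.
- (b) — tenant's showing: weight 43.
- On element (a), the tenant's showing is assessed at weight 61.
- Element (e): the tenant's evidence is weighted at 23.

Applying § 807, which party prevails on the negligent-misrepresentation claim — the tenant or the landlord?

Stage 1 (tenant, the balance of probabilities, weight exceeds 52): (a) 61 (landlord's 61 disregarded) > 52 — meets; (b) 43 ≤ 52 — fails; (c) 52 ≤ 52 — fails.
  Not every element is met, so the tenant fails to carry Stage 1.
The analysis ends at Stage 1; the landlord prevails.

landlord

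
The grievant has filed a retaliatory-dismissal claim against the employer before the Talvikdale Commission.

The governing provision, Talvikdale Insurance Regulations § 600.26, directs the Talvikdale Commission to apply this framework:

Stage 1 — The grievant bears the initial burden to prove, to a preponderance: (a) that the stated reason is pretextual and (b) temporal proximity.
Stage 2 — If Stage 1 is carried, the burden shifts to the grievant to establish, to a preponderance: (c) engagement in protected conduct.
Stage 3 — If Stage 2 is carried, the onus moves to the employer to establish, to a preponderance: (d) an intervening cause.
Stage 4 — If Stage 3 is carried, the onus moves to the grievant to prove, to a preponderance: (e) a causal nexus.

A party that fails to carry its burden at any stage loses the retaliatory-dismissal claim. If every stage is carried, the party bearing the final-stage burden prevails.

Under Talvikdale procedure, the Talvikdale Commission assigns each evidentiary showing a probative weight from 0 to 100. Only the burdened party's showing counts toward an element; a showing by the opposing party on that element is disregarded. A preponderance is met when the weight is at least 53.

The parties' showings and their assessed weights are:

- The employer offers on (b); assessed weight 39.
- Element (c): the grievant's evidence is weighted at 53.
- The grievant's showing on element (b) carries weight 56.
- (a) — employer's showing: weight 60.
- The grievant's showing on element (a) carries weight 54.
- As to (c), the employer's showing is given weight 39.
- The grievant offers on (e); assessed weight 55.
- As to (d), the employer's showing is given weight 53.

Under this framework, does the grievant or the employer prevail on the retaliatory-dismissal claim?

At Stage 1 the grievant must meet a preponderance (weight is at least 53): on (a) the weight is 54 (the employer's 60 is given no effect), which does reach 53, so (a) meets the standard; on (b) the weight is 56 (the employer's 39 is given no effect), ≥ 53, so (b) meets the standard.
  Stage 1 carried; the burden remains with the grievant.
At Stage 2 the grievant must meet a preponderance (weight is at least 53): on (c) the weight is 53 (the employer's 39 is given no effect), ≥ 53, so (c) meets the standard.
  The grievant carries Stage 2; the employer now bears the burden.
At Stage 3 the employer must meet a preponderance (weight is at least 53): on (d) the weight is 53, which does reach 53, so (d) meets the standard.
  Stage 3 is satisfied; the onus moves to the grievant.
At Stage 4 the grievant must meet a preponderance (weight is at least 53): on (e) the weight is 55, which does reach 53, so (e) meets the standard.
  Stage 4 carried; the final stage is satisfied.
All stages carried — the grievant prevails.

grievant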